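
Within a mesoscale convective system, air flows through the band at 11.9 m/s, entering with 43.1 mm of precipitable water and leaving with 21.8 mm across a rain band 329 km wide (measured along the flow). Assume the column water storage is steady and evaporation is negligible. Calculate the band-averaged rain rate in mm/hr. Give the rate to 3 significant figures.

R ≈ 2.77 mm/hr

Column moisture flux per unit crosswind length is F = V × PW.
Inflow: F_in = 11.9 × 43.1 = 512.89 mm·m/s
Outflow: F_out = 11.9 × 21.8 = 259.42 mm·m/s
Steady-state rate R = (F_in − F_out)/L = (512.89 − 259.42) / 329000 m = 7.704e-04 mm/s.
R = 7.704e-04 × 3600 = 2.77 mm/hr.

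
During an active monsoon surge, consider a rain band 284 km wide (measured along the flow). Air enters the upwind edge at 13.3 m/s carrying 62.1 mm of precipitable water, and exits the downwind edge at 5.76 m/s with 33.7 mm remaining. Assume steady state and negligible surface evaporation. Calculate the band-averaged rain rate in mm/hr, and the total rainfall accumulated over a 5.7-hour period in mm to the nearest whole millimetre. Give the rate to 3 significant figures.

Column moisture flux per unit crosswind length is F = V × PW.
Inflow: F_in = 13.3 × 62.1 = 825.93 mm·m/s
Outflow: F_out = 5.76 × 33.7 = 194.112 mm·m/s
Steady-state rate R = (F_in − F_out)/L = (825.93 − 194.112) / 284000 m = 2.225e-03 mm/s.
R = 2.225e-03 × 3600 = 8.01 mm/hr.
Over 5.7 h: total = 8.01 × 5.7 = 45.657 ≈ 46 mm.

R ≈ 8.01 mm/hr; total ≈ 46 mm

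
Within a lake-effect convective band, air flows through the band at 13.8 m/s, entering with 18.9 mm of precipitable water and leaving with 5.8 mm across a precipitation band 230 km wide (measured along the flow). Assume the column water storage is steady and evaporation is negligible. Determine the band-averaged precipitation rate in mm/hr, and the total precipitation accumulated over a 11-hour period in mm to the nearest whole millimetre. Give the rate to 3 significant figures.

Column moisture flux per unit crosswind length is F = V × PW.
Inflow: F_in = 13.8 × 18.9 = 260.82 mm·m/s
Outflow: F_out = 13.8 × 5.8 = 80.04 mm·m/s
Steady-state rate R = (F_in − F_out)/L = (260.82 − 80.04) / 230000 m = 7.860e-04 mm/s.
R = 7.860e-04 × 3600 = 2.83 mm/hr.
Over 11 h: total = 2.83 × 11 = 31.13 ≈ 31 mm.

R ≈ 2.83 mm/hr; total ≈ 31 mm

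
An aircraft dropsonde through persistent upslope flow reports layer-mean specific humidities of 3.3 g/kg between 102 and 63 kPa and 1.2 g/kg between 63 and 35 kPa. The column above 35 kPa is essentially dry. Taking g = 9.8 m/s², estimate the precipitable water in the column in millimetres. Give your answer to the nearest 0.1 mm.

Precipitable water is the column-integrated vapour mass per unit area: PW = (1/g) Σ q̄ Δp, with q in kg/kg and Δp in Pa (1 kg/m² of water = 1 mm).
Layer 102–63 kPa: Δp = 390 hPa = 39000 Pa, q̄ = 0.0033 kg/kg → 0.0033 × 39000 / 9.8 = 13.13 mm
Layer 63–35 kPa: Δp = 280 hPa = 28000 Pa, q̄ = 0.0012 kg/kg → 0.0012 × 28000 / 9.8 = 3.43 mm
PW = 13.13 + 3.43 = 16.56 ≈ 16.6 mm.

PW ≈ 16.6 mm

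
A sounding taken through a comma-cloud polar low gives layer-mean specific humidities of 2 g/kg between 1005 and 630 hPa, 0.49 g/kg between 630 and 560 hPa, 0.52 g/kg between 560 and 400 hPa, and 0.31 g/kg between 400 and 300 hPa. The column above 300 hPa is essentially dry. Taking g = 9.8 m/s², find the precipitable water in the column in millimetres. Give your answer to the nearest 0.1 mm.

Precipitable water is the column-integrated vapour mass per unit area: PW = (1/g) Σ q̄ Δp, with q in kg/kg and Δp in Pa (1 kg/m² of water = 1 mm).
Layer 1005–630 hPa: Δp = 375 hPa = 37500 Pa, q̄ = 0.002 kg/kg → 0.002 × 37500 / 9.8 = 7.65 mm
Layer 630–560 hPa: Δp = 70 hPa = 7000 Pa, q̄ = 0.00049 kg/kg → 0.00049 × 7000 / 9.8 = 0.35 mm
Layer 560–400 hPa: Δp = 160 hPa = 16000 Pa, q̄ = 0.00052 kg/kg → 0.00052 × 16000 / 9.8 = 0.85 mm
Layer 400–300 hPa: Δp = 100 hPa = 10000 Pa, q̄ = 0.00031 kg/kg → 0.00031 × 10000 / 9.8 = 0.32 mm
PW = 7.65 + 0.35 + 0.85 + 0.32 = 9.17 ≈ 9.2 mm.

PW ≈ 9.2 mm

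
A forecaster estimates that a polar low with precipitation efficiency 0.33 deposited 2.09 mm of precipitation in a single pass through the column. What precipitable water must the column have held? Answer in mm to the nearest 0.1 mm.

PW ≈ 6.3 mm

PW = precipitation / ε = 2.09 / 0.33 = 6.3 mm.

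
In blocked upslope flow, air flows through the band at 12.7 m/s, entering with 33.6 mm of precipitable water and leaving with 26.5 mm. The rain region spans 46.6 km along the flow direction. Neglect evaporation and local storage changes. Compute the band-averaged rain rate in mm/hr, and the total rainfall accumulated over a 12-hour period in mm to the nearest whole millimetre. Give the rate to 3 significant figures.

R ≈ 6.97 mm/hr; total ≈ 84 mm

Column moisture flux per unit crosswind length is F = V × PW.
Inflow: F_in = 12.7 × 33.6 = 426.72 mm·m/s
Outflow: F_out = 12.7 × 26.5 = 336.55 mm·m/s
Steady-state rate R = (F_in − F_out)/L = (426.72 − 336.55) / 46600 m = 1.935e-03 mm/s.
R = 1.935e-03 × 3600 = 6.97 mm/hr.
Over 12 h: total = 6.97 × 12 = 83.64 ≈ 84 mm.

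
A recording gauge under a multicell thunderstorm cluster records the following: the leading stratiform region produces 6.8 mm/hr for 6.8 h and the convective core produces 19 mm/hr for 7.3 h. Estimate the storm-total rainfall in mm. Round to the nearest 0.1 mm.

Total = Σ Rᵢ Δtᵢ = 6.8 × 6.8 + 19 × 7.3
      = 46.24 + 138.7 = 184.9 mm.

total ≈ 184.9 mm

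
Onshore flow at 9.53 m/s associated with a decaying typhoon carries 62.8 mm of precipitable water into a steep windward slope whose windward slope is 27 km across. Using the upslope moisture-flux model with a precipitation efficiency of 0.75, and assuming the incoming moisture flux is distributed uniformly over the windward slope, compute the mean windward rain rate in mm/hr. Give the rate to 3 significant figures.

Incoming column moisture flux per unit ridge length: F = V × PW = 9.53 × 62.8 = 598.484 mm·m/s.
Spread over the 27 km slope with efficiency ε = 0.75: R = ε·F/W = 0.75 × 598.484 / 27000 m = 1.662e-02 mm/s.
R = 1.662e-02 × 3600 = 59.8 mm/hr.

R ≈ 59.8 mm/hr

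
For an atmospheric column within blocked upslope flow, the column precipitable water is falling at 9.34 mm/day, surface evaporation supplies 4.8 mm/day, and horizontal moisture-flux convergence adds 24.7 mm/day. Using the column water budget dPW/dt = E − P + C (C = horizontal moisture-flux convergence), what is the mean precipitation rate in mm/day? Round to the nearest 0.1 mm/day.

P ≈ 38.8 mm/day

dPW/dt = -9.34 mm/day.
P = E + C − dPW/dt = 4.8 + (24.7) − (-9.34) = 38.8 mm/day.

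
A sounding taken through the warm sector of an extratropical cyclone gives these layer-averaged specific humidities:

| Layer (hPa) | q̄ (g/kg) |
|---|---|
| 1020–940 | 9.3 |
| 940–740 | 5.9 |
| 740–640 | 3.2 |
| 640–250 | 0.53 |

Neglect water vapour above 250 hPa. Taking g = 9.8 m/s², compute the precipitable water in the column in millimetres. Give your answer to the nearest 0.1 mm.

PW ≈ 25.0 mm

Precipitable water is the column-integrated vapour mass per unit area: PW = (1/g) Σ q̄ Δp, with q in kg/kg and Δp in Pa (1 kg/m² of water = 1 mm).
Layer 1020–940 hPa: Δp = 80 hPa = 8000 Pa, q̄ = 0.0093 kg/kg → 0.0093 × 8000 / 9.8 = 7.59 mm
Layer 940–740 hPa: Δp = 200 hPa = 20000 Pa, q̄ = 0.0059 kg/kg → 0.0059 × 20000 / 9.8 = 12.04 mm
Layer 740–640 hPa: Δp = 100 hPa = 10000 Pa, q̄ = 0.0032 kg/kg → 0.0032 × 10000 / 9.8 = 3.27 mm
Layer 640–250 hPa: Δp = 390 hPa = 39000 Pa, q̄ = 0.00053 kg/kg → 0.00053 × 39000 / 9.8 = 2.11 mm
PW = 7.59 + 12.04 + 3.27 + 2.11 = 25.01 ≈ 25.0 mm.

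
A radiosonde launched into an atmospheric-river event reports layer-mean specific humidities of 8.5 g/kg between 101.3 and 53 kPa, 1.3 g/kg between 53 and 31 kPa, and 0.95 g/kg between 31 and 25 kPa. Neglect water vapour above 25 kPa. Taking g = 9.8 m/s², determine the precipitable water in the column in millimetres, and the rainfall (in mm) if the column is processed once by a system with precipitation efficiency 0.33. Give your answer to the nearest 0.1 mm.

PW ≈ 45.4 mm; rainfall ≈ 15.0 mm

Precipitable water is the column-integrated vapour mass per unit area: PW = (1/g) Σ q̄ Δp, with q in kg/kg and Δp in Pa (1 kg/m² of water = 1 mm).
Layer 101.3–53 kPa: Δp = 483 hPa = 48300 Pa, q̄ = 0.0085 kg/kg → 0.0085 × 48300 / 9.8 = 41.89 mm
Layer 53–31 kPa: Δp = 220 hPa = 22000 Pa, q̄ = 0.0013 kg/kg → 0.0013 × 22000 / 9.8 = 2.92 mm
Layer 31–25 kPa: Δp = 60 hPa = 6000 Pa, q̄ = 0.00095 kg/kg → 0.00095 × 6000 / 9.8 = 0.58 mm
PW = 41.89 + 2.92 + 0.58 = 45.39 ≈ 45.4 mm.
Rainfall = ε × PW = 0.33 × 45.4 = 15.0 mm.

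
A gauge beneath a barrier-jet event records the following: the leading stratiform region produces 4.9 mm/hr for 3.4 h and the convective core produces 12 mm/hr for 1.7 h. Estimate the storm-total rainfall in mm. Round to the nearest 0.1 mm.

total ≈ 37.1 mm

Total = Σ Rᵢ Δtᵢ = 4.9 × 3.4 + 12 × 1.7
      = 16.66 + 20.4 = 37.1 mm.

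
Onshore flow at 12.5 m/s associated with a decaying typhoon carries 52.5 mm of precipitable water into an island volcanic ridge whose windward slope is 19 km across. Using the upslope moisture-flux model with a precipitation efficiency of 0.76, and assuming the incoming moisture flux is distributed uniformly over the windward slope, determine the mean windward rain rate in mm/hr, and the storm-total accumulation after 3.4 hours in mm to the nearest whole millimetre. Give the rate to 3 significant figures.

R ≈ 94.5 mm/hr; total ≈ 321 mm

Incoming column moisture flux per unit ridge length: F = V × PW = 12.5 × 52.5 = 656.25 mm·m/s.
Spread over the 19 km slope with efficiency ε = 0.76: R = ε·F/W = 0.76 × 656.25 / 19000 m = 2.625e-02 mm/s.
R = 2.625e-02 × 3600 = 94.5 mm/hr.
Over 3.4 h: total = 94.5 × 3.4 = 321.3 ≈ 321 mm.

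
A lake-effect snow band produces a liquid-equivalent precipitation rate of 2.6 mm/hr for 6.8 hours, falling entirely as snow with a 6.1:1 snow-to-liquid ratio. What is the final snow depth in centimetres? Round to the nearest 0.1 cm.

Liquid-equivalent depth = 2.6 × 6.8 = 17.68 mm.
Snow depth = 17.68 mm × 6.1 = 107.848 mm = 10.8 cm.

snow depth ≈ 10.8 cm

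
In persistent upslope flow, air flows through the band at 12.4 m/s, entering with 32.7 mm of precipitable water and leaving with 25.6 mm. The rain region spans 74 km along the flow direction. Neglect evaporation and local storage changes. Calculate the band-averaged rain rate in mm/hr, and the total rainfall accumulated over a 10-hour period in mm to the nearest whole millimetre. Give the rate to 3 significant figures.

R ≈ 4.28 mm/hr; total ≈ 43 mm

Column moisture flux per unit crosswind length is F = V × PW.
Inflow: F_in = 12.4 × 32.7 = 405.48 mm·m/s
Outflow: F_out = 12.4 × 25.6 = 317.44 mm·m/s
Steady-state rate R = (F_in − F_out)/L = (405.48 − 317.44) / 74000 m = 1.190e-03 mm/s.
R = 1.190e-03 × 3600 = 4.28 mm/hr.
Over 10 h: total = 4.28 × 10 = 42.8 ≈ 43 mm.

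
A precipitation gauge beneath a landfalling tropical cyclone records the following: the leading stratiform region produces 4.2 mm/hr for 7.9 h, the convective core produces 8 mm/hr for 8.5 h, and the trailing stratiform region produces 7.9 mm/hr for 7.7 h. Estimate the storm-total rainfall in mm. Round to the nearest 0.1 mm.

Total = Σ Rᵢ Δtᵢ = 4.2 × 7.9 + 8 × 8.5 + 7.9 × 7.7
      = 33.18 + 68 + 60.83 = 162.0 mm.

total ≈ 162.0 mm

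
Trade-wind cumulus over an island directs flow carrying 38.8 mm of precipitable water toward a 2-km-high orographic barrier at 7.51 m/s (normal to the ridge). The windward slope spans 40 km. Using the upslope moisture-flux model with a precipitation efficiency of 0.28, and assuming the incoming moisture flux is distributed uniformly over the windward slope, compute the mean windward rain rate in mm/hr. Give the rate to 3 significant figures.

Incoming column moisture flux per unit ridge length: F = V × PW = 7.51 × 38.8 = 291.388 mm·m/s.
Spread over the 40 km slope with efficiency ε = 0.28: R = ε·F/W = 0.28 × 291.388 / 40000 m = 2.040e-03 mm/s.
R = 2.040e-03 × 3600 = 7.34 mm/hr.

R ≈ 7.34 mm/hr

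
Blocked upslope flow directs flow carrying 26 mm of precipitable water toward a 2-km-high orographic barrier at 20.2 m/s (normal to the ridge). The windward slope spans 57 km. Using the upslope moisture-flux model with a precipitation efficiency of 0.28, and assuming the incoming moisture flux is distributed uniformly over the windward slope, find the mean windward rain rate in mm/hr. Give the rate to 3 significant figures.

R ≈ 9.29 mm/hr

Incoming column moisture flux per unit ridge length: F = V × PW = 20.2 × 26 = 525.2 mm·m/s.
Spread over the 57 km slope with efficiency ε = 0.28: R = ε·F/W = 0.28 × 525.2 / 57000 m = 2.580e-03 mm/s.
R = 2.580e-03 × 3600 = 9.29 mm/hr.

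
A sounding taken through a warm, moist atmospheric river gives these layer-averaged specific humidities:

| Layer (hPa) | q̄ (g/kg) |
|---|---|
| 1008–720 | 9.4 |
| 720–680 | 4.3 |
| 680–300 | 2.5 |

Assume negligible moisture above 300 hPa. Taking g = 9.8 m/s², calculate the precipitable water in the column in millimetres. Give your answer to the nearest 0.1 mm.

Precipitable water is the column-integrated vapour mass per unit area: PW = (1/g) Σ q̄ Δp, with q in kg/kg and Δp in Pa (1 kg/m² of water = 1 mm).
Layer 1008–720 hPa: Δp = 288 hPa = 28800 Pa, q̄ = 0.0094 kg/kg → 0.0094 × 28800 / 9.8 = 27.62 mm
Layer 720–680 hPa: Δp = 40 hPa = 4000 Pa, q̄ = 0.0043 kg/kg → 0.0043 × 4000 / 9.8 = 1.76 mm
Layer 680–300 hPa: Δp = 380 hPa = 38000 Pa, q̄ = 0.0025 kg/kg → 0.0025 × 38000 / 9.8 = 9.69 mm
PW = 27.62 + 1.76 + 9.69 = 39.07 ≈ 39.1 mm.

PW ≈ 39.1 mm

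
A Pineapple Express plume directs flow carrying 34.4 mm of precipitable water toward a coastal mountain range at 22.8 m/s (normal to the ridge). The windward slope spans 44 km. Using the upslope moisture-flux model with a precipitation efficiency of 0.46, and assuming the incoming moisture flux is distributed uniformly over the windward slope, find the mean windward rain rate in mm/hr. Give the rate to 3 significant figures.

Incoming column moisture flux per unit ridge length: F = V × PW = 22.8 × 34.4 = 784.32 mm·m/s.
Spread over the 44 km slope with efficiency ε = 0.46: R = ε·F/W = 0.46 × 784.32 / 44000 m = 8.200e-03 mm/s.
R = 8.200e-03 × 3600 = 29.5 mm/hr.

R ≈ 29.5 mm/hr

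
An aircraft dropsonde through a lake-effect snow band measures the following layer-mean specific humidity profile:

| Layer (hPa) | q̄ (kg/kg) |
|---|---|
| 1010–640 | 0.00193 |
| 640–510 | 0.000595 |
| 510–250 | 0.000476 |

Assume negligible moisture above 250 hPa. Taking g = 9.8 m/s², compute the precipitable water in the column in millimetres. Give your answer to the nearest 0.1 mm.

Precipitable water is the column-integrated vapour mass per unit area: PW = (1/g) Σ q̄ Δp, with q in kg/kg and Δp in Pa (1 kg/m² of water = 1 mm).
Layer 1010–640 hPa: Δp = 370 hPa = 37000 Pa, q̄ = 0.00193 kg/kg → 0.00193 × 37000 / 9.8 = 7.29 mm
Layer 640–510 hPa: Δp = 130 hPa = 13000 Pa, q̄ = 0.000595 kg/kg → 0.000595 × 13000 / 9.8 = 0.79 mm
Layer 510–250 hPa: Δp = 260 hPa = 26000 Pa, q̄ = 0.000476 kg/kg → 0.000476 × 26000 / 9.8 = 1.26 mm
PW = 7.29 + 0.79 + 1.26 = 9.34 ≈ 9.3 mm.

PW ≈ 9.3 mm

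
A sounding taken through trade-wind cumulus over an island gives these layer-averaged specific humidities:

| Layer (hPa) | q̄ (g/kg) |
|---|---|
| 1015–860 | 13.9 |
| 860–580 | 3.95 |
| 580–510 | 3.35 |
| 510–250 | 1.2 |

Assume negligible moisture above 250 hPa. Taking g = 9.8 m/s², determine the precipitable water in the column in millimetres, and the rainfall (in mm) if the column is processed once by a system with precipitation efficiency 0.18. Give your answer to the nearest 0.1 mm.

Precipitable water is the column-integrated vapour mass per unit area: PW = (1/g) Σ q̄ Δp, with q in kg/kg and Δp in Pa (1 kg/m² of water = 1 mm).
Layer 1015–860 hPa: Δp = 155 hPa = 15500 Pa, q̄ = 0.0139 kg/kg → 0.0139 × 15500 / 9.8 = 21.98 mm
Layer 860–580 hPa: Δp = 280 hPa = 28000 Pa, q̄ = 0.00395 kg/kg → 0.00395 × 28000 / 9.8 = 11.29 mm
Layer 580–510 hPa: Δp = 70 hPa = 7000 Pa, q̄ = 0.00335 kg/kg → 0.00335 × 7000 / 9.8 = 2.39 mm
Layer 510–250 hPa: Δp = 260 hPa = 26000 Pa, q̄ = 0.0012 kg/kg → 0.0012 × 26000 / 9.8 = 3.18 mm
PW = 21.98 + 11.29 + 2.39 + 3.18 = 38.84 ≈ 38.8 mm.
Rainfall = ε × PW = 0.18 × 38.8 = 7.0 mm.

PW ≈ 38.8 mm; rainfall ≈ 7.0 mm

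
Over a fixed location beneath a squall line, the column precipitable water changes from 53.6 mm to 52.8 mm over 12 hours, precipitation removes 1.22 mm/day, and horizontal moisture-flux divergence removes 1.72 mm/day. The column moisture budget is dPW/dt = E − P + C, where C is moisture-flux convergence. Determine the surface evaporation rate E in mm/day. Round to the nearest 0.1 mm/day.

dPW/dt = (52.8 − 53.6) mm / (12/24 day) = -1.600 mm/day.
E = dPW/dt + P − C = (-1.600) + 1.22 − (-1.72) = 1.3 mm/day.

E ≈ 1.3 mm/day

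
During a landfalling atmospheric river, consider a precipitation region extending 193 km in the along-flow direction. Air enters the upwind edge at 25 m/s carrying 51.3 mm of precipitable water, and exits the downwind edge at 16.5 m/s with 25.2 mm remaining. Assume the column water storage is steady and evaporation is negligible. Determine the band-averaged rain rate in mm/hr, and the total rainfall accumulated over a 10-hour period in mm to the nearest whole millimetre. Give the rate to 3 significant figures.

R ≈ 16.2 mm/hr; total ≈ 162 mm

Column moisture flux per unit crosswind length is F = V × PW.
Inflow: F_in = 25 × 51.3 = 1282.5 mm·m/s
Outflow: F_out = 16.5 × 25.2 = 415.8 mm·m/s
Steady-state rate R = (F_in − F_out)/L = (1282.5 − 415.8) / 193000 m = 4.491e-03 mm/s.
R = 4.491e-03 × 3600 = 16.2 mm/hr.
Over 10 h: total = 16.2 × 10 = 162 mm.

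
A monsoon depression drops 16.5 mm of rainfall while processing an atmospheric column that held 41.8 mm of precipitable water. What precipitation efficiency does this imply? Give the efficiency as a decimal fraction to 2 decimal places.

ε = rainfall / PW = 16.5 / 41.8 = 0.39.

ε ≈ 0.39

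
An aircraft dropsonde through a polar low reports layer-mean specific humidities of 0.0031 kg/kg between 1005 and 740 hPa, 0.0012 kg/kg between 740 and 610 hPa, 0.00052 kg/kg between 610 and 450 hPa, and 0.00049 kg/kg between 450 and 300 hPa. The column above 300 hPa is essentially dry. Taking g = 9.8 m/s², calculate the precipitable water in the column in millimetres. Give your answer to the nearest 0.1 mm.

PW ≈ 11.6 mm

Precipitable water is the column-integrated vapour mass per unit area: PW = (1/g) Σ q̄ Δp, with q in kg/kg and Δp in Pa (1 kg/m² of water = 1 mm).
Layer 1005–740 hPa: Δp = 265 hPa = 26500 Pa, q̄ = 0.0031 kg/kg → 0.0031 × 26500 / 9.8 = 8.38 mm
Layer 740–610 hPa: Δp = 130 hPa = 13000 Pa, q̄ = 0.0012 kg/kg → 0.0012 × 13000 / 9.8 = 1.59 mm
Layer 610–450 hPa: Δp = 160 hPa = 16000 Pa, q̄ = 0.00052 kg/kg → 0.00052 × 16000 / 9.8 = 0.85 mm
Layer 450–300 hPa: Δp = 150 hPa = 15000 Pa, q̄ = 0.00049 kg/kg → 0.00049 × 15000 / 9.8 = 0.75 mm
PW = 8.38 + 1.59 + 0.85 + 0.75 = 11.57 ≈ 11.6 mm.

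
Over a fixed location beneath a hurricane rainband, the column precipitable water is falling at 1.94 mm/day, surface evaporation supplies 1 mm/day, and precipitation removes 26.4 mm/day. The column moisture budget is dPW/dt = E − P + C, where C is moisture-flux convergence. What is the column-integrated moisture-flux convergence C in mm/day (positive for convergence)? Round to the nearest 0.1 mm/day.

dPW/dt = -1.94 mm/day.
C = dPW/dt − E + P = (-1.94) − 1 + 26.4 = 23.5 mm/day.

C ≈ 23.5 mm/day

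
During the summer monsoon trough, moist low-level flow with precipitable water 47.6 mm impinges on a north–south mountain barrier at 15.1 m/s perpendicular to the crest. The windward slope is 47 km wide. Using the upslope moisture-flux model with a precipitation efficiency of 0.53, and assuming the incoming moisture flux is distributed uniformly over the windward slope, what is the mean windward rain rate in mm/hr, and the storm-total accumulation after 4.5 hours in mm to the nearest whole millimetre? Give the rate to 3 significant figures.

Incoming column moisture flux per unit ridge length: F = V × PW = 15.1 × 47.6 = 718.76 mm·m/s.
Spread over the 47 km slope with efficiency ε = 0.53: R = ε·F/W = 0.53 × 718.76 / 47000 m = 8.105e-03 mm/s.
R = 8.105e-03 × 3600 = 29.2 mm/hr.
Over 4.5 h: total = 29.2 × 4.5 = 131.4 ≈ 131 mm.

R ≈ 29.2 mm/hr; total ≈ 131 mm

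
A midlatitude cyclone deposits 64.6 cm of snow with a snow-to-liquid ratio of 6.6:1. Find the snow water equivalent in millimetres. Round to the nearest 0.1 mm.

SWE = snow depth / ratio = 64.6 cm / 6.6 = 9.788 cm = 97.9 mm.

SWE ≈ 97.9 mm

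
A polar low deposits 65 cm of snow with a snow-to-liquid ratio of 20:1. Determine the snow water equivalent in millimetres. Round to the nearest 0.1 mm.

SWE = snow depth / ratio = 65 cm / 20 = 3.250 cm = 32.5 mm.

SWE ≈ 32.5 mm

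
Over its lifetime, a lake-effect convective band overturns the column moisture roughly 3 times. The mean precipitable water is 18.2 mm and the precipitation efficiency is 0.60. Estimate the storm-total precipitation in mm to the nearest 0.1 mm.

precipitation ≈ 32.8 mm

Each cycle deposits ε × PW = 0.60 × 18.2 = 10.92 mm.
Over 3 cycles: 3 × 10.92 = 32.8 mm.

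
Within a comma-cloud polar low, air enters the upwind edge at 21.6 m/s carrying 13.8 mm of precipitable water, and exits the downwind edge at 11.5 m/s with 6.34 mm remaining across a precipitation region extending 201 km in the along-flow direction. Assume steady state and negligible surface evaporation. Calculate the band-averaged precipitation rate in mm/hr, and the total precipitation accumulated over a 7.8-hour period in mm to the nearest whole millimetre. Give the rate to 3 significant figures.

R ≈ 4.03 mm/hr; total ≈ 31 mm

Column moisture flux per unit crosswind length is F = V × PW.
Inflow: F_in = 21.6 × 13.8 = 298.08 mm·m/s
Outflow: F_out = 11.5 × 6.34 = 72.91 mm·m/s
Steady-state rate R = (F_in − F_out)/L = (298.08 − 72.91) / 201000 m = 1.120e-03 mm/s.
R = 1.120e-03 × 3600 = 4.03 mm/hr.
Over 7.8 h: total = 4.03 × 7.8 = 31.434 ≈ 31 mm.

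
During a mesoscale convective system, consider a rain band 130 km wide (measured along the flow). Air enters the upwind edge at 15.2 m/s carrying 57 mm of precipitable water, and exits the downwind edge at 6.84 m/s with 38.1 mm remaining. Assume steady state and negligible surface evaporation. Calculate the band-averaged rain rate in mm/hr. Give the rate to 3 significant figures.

Column moisture flux per unit crosswind length is F = V × PW.
Inflow: F_in = 15.2 × 57 = 866.4 mm·m/s
Outflow: F_out = 6.84 × 38.1 = 260.604 mm·m/s
Steady-state rate R = (F_in − F_out)/L = (866.4 − 260.604) / 130000 m = 4.660e-03 mm/s.
R = 4.660e-03 × 3600 = 16.8 mm/hr.

R ≈ 16.8 mm/hr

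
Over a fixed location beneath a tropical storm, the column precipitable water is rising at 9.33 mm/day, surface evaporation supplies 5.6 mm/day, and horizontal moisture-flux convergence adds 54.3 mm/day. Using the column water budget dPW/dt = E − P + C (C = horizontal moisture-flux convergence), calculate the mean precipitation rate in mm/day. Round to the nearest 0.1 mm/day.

dPW/dt = +9.33 mm/day.
P = E + C − dPW/dt = 5.6 + (54.3) − (+9.33) = 50.6 mm/day.

P ≈ 50.6 mm/day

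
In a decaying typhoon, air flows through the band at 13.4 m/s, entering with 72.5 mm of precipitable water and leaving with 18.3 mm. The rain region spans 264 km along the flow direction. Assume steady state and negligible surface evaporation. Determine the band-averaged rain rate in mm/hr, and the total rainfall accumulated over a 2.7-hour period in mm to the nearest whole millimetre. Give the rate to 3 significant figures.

R ≈ 9.90 mm/hr; total ≈ 27 mm

Column moisture flux per unit crosswind length is F = V × PW.
Inflow: F_in = 13.4 × 72.5 = 971.5 mm·m/s
Outflow: F_out = 13.4 × 18.3 = 245.22 mm·m/s
Steady-state rate R = (F_in − F_out)/L = (971.5 − 245.22) / 264000 m = 2.751e-03 mm/s.
R = 2.751e-03 × 3600 = 9.90 mm/hr.
Over 2.7 h: total = 9.90 × 2.7 = 26.73 ≈ 27 mm.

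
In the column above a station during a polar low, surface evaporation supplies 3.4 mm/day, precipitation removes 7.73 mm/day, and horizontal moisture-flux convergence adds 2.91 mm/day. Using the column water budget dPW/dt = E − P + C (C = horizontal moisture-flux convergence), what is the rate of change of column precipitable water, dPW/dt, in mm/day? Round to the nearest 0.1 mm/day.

dPW/dt = E − P + C = 3.4 − 7.73 + (2.91) = -1.4 mm/day.

dPW/dt ≈ -1.4 mm/day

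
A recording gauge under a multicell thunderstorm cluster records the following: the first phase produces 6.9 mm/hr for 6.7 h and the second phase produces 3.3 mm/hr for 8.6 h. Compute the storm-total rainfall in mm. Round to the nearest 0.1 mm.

total ≈ 74.6 mm

Total = Σ Rᵢ Δtᵢ = 6.9 × 6.7 + 3.3 × 8.6
      = 46.23 + 28.38 = 74.6 mm.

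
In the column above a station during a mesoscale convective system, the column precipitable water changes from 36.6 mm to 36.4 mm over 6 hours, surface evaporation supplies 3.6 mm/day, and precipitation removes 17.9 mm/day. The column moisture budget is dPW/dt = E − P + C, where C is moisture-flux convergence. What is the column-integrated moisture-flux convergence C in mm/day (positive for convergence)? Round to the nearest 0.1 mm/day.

C ≈ 13.5 mm/day

dPW/dt = (36.4 − 36.6) mm / (6/24 day) = -0.800 mm/day.
C = dPW/dt − E + P = (-0.800) − 3.6 + 17.9 = 13.5 mm/day.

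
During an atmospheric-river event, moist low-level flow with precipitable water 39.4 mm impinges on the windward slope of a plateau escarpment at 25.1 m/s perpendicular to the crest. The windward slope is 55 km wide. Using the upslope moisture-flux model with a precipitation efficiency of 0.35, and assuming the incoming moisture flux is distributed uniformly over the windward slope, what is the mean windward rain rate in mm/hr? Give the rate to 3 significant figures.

R ≈ 22.7 mm/hr

Incoming column moisture flux per unit ridge length: F = V × PW = 25.1 × 39.4 = 988.94 mm·m/s.
Spread over the 55 km slope with efficiency ε = 0.35: R = ε·F/W = 0.35 × 988.94 / 55000 m = 6.293e-03 mm/s.
R = 6.293e-03 × 3600 = 22.7 mm/hr.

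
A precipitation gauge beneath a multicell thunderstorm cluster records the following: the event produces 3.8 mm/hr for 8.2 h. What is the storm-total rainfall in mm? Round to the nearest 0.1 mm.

total ≈ 31.2 mm

Total = Σ Rᵢ Δtᵢ = 3.8 × 8.2
      = 31.16 = 31.2 mm.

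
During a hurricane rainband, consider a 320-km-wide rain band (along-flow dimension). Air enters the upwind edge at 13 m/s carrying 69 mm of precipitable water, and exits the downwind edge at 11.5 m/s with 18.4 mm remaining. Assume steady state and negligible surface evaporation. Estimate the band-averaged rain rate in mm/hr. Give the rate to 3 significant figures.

R ≈ 7.71 mm/hr

Column moisture flux per unit crosswind length is F = V × PW.
Inflow: F_in = 13 × 69 = 897 mm·m/s
Outflow: F_out = 11.5 × 18.4 = 211.6 mm·m/s
Steady-state rate R = (F_in − F_out)/L = (897 − 211.6) / 320000 m = 2.142e-03 mm/s.
R = 2.142e-03 × 3600 = 7.71 mm/hr.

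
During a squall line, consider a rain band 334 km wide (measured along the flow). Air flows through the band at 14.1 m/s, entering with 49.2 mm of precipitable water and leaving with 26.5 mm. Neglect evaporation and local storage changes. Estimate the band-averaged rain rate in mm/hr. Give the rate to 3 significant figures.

R ≈ 3.45 mm/hr

Column moisture flux per unit crosswind length is F = V × PW.
Inflow: F_in = 14.1 × 49.2 = 693.72 mm·m/s
Outflow: F_out = 14.1 × 26.5 = 373.65 mm·m/s
Steady-state rate R = (F_in − F_out)/L = (693.72 − 373.65) / 334000 m = 9.583e-04 mm/s.
R = 9.583e-04 × 3600 = 3.45 mm/hr.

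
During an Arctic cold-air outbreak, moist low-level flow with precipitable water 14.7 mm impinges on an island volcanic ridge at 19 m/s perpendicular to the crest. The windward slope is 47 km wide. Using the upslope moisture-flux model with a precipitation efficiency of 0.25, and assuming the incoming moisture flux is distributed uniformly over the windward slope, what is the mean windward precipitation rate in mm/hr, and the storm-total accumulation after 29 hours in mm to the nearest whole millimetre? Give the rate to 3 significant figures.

R ≈ 5.35 mm/hr; total ≈ 155 mm

Incoming column moisture flux per unit ridge length: F = V × PW = 19 × 14.7 = 279.3 mm·m/s.
Spread over the 47 km slope with efficiency ε = 0.25: R = ε·F/W = 0.25 × 279.3 / 47000 m = 1.486e-03 mm/s.
R = 1.486e-03 × 3600 = 5.35 mm/hr.
Over 29 h: total = 5.35 × 29 = 155.15 ≈ 155 mm.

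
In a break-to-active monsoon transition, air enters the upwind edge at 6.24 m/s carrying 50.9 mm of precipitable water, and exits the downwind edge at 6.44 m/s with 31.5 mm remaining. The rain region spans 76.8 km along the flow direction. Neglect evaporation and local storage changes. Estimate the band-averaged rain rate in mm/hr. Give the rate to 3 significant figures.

Column moisture flux per unit crosswind length is F = V × PW.
Inflow: F_in = 6.24 × 50.9 = 317.616 mm·m/s
Outflow: F_out = 6.44 × 31.5 = 202.86 mm·m/s
Steady-state rate R = (F_in − F_out)/L = (317.616 − 202.86) / 76800 m = 1.494e-03 mm/s.
R = 1.494e-03 × 3600 = 5.38 mm/hr.

R ≈ 5.38 mm/hr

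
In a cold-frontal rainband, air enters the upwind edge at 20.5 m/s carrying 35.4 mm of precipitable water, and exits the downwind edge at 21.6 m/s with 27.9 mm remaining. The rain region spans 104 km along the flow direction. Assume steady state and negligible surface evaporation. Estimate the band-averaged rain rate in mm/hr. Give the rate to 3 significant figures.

R ≈ 4.26 mm/hr

Column moisture flux per unit crosswind length is F = V × PW.
Inflow: F_in = 20.5 × 35.4 = 725.7 mm·m/s
Outflow: F_out = 21.6 × 27.9 = 602.64 mm·m/s
Steady-state rate R = (F_in − F_out)/L = (725.7 − 602.64) / 104000 m = 1.183e-03 mm/s.
R = 1.183e-03 × 3600 = 4.26 mm/hr.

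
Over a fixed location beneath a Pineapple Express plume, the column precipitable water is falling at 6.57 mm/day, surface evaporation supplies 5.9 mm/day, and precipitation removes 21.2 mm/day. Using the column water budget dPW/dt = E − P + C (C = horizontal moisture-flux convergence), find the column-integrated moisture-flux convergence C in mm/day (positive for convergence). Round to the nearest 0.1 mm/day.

dPW/dt = -6.57 mm/day.
C = dPW/dt − E + P = (-6.57) − 5.9 + 21.2 = 8.7 mm/day.

C ≈ 8.7 mm/day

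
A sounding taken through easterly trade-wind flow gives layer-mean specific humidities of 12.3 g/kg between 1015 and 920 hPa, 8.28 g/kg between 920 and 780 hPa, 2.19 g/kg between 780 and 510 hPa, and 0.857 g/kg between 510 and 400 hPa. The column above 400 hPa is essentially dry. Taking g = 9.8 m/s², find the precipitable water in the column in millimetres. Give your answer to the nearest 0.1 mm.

PW ≈ 30.7 mm

Precipitable water is the column-integrated vapour mass per unit area: PW = (1/g) Σ q̄ Δp, with q in kg/kg and Δp in Pa (1 kg/m² of water = 1 mm).
Layer 1015–920 hPa: Δp = 95 hPa = 9500 Pa, q̄ = 0.0123 kg/kg → 0.0123 × 9500 / 9.8 = 11.92 mm
Layer 920–780 hPa: Δp = 140 hPa = 14000 Pa, q̄ = 0.00828 kg/kg → 0.00828 × 14000 / 9.8 = 11.83 mm
Layer 780–510 hPa: Δp = 270 hPa = 27000 Pa, q̄ = 0.00219 kg/kg → 0.00219 × 27000 / 9.8 = 6.03 mm
Layer 510–400 hPa: Δp = 110 hPa = 11000 Pa, q̄ = 0.000857 kg/kg → 0.000857 × 11000 / 9.8 = 0.96 mm
PW = 11.92 + 11.83 + 6.03 + 0.96 = 30.74 ≈ 30.7 mm.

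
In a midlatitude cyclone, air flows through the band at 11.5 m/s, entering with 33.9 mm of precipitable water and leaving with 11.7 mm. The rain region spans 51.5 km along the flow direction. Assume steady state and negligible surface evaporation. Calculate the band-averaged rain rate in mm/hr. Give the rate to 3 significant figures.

Column moisture flux per unit crosswind length is F = V × PW.
Inflow: F_in = 11.5 × 33.9 = 389.85 mm·m/s
Outflow: F_out = 11.5 × 11.7 = 134.55 mm·m/s
Steady-state rate R = (F_in − F_out)/L = (389.85 − 134.55) / 51500 m = 4.957e-03 mm/s.
R = 4.957e-03 × 3600 = 17.8 mm/hr.

R ≈ 17.8 mm/hr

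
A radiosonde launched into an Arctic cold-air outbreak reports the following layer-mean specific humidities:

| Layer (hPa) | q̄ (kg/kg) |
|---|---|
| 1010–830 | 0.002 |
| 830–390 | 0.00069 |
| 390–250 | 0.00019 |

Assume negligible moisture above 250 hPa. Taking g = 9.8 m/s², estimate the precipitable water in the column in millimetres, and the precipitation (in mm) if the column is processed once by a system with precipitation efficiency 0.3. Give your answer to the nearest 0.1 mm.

PW ≈ 7.0 mm; precipitation ≈ 2.1 mm

Precipitable water is the column-integrated vapour mass per unit area: PW = (1/g) Σ q̄ Δp, with q in kg/kg and Δp in Pa (1 kg/m² of water = 1 mm).
Layer 1010–830 hPa: Δp = 180 hPa = 18000 Pa, q̄ = 0.002 kg/kg → 0.002 × 18000 / 9.8 = 3.67 mm
Layer 830–390 hPa: Δp = 440 hPa = 44000 Pa, q̄ = 0.00069 kg/kg → 0.00069 × 44000 / 9.8 = 3.10 mm
Layer 390–250 hPa: Δp = 140 hPa = 14000 Pa, q̄ = 0.00019 kg/kg → 0.00019 × 14000 / 9.8 = 0.27 mm
PW = 3.67 + 3.10 + 0.27 = 7.04 ≈ 7.0 mm.
Precipitation = ε × PW = 0.3 × 7.0 = 2.1 mm.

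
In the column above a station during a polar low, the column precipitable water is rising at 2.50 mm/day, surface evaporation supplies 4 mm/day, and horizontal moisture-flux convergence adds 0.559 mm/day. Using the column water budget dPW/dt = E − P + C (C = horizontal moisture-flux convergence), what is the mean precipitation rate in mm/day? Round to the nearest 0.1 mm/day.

P ≈ 2.1 mm/day

dPW/dt = +2.50 mm/day.
P = E + C − dPW/dt = 4 + (0.559) − (+2.50) = 2.1 mm/day.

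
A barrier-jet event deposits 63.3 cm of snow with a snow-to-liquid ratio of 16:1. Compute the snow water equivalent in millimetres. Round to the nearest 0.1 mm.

SWE = snow depth / ratio = 63.3 cm / 16 = 3.956 cm = 39.6 mm.

SWE ≈ 39.6 mm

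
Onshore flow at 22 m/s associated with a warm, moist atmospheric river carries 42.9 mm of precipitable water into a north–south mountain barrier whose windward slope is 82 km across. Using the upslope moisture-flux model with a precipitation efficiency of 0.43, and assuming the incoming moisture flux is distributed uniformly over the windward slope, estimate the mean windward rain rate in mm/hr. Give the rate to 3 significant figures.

R ≈ 17.8 mm/hr

Incoming column moisture flux per unit ridge length: F = V × PW = 22 × 42.9 = 943.8 mm·m/s.
Spread over the 82 km slope with efficiency ε = 0.43: R = ε·F/W = 0.43 × 943.8 / 82000 m = 4.949e-03 mm/s.
R = 4.949e-03 × 3600 = 17.8 mm/hr.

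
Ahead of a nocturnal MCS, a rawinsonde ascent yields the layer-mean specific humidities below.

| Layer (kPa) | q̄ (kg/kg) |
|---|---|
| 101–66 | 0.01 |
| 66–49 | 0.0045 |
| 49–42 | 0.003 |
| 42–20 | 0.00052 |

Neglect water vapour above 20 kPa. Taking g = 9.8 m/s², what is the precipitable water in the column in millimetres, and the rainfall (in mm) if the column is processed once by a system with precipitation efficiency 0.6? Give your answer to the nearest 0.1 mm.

Precipitable water is the column-integrated vapour mass per unit area: PW = (1/g) Σ q̄ Δp, with q in kg/kg and Δp in Pa (1 kg/m² of water = 1 mm).
Layer 101–66 kPa: Δp = 350 hPa = 35000 Pa, q̄ = 0.01 kg/kg → 0.01 × 35000 / 9.8 = 35.71 mm
Layer 66–49 kPa: Δp = 170 hPa = 17000 Pa, q̄ = 0.0045 kg/kg → 0.0045 × 17000 / 9.8 = 7.81 mm
Layer 49–42 kPa: Δp = 70 hPa = 7000 Pa, q̄ = 0.003 kg/kg → 0.003 × 7000 / 9.8 = 2.14 mm
Layer 42–20 kPa: Δp = 220 hPa = 22000 Pa, q̄ = 0.00052 kg/kg → 0.00052 × 22000 / 9.8 = 1.17 mm
PW = 35.71 + 7.81 + 2.14 + 1.17 = 46.83 ≈ 46.8 mm.
Rainfall = ε × PW = 0.6 × 46.8 = 28.1 mm.

PW ≈ 46.8 mm; rainfall ≈ 28.1 mm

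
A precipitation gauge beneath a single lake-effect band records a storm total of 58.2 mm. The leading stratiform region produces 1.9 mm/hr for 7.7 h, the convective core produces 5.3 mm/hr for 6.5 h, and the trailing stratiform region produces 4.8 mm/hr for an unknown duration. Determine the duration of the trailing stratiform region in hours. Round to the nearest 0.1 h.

Known phases: 1.9 × 7.7 + 5.3 × 6.5 = 14.63 + 34.45 = 49.08 mm.
Remaining depth = 58.2 − 49.08 = 9.12 mm.
Duration = 9.12 / 4.8 = 1.9 h.

duration ≈ 1.9 h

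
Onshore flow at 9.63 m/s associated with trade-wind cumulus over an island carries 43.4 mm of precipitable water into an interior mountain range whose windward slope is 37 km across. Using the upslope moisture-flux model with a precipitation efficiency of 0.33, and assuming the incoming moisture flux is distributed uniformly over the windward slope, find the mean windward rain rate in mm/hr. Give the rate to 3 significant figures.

Incoming column moisture flux per unit ridge length: F = V × PW = 9.63 × 43.4 = 417.942 mm·m/s.
Spread over the 37 km slope with efficiency ε = 0.33: R = ε·F/W = 0.33 × 417.942 / 37000 m = 3.728e-03 mm/s.
R = 3.728e-03 × 3600 = 13.4 mm/hr.

R ≈ 13.4 mm/hr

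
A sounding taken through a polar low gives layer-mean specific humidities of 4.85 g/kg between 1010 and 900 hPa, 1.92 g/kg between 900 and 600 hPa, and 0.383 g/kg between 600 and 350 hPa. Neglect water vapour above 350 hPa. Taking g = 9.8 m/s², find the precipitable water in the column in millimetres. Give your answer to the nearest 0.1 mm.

Precipitable water is the column-integrated vapour mass per unit area: PW = (1/g) Σ q̄ Δp, with q in kg/kg and Δp in Pa (1 kg/m² of water = 1 mm).
Layer 1010–900 hPa: Δp = 110 hPa = 11000 Pa, q̄ = 0.00485 kg/kg → 0.00485 × 11000 / 9.8 = 5.44 mm
Layer 900–600 hPa: Δp = 300 hPa = 30000 Pa, q̄ = 0.00192 kg/kg → 0.00192 × 30000 / 9.8 = 5.88 mm
Layer 600–350 hPa: Δp = 250 hPa = 25000 Pa, q̄ = 0.000383 kg/kg → 0.000383 × 25000 / 9.8 = 0.98 mm
PW = 5.44 + 5.88 + 0.98 = 12.30 ≈ 12.3 mm.

PW ≈ 12.3 mm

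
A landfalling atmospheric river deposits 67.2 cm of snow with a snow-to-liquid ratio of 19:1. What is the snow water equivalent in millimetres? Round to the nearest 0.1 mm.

SWE ≈ 35.4 mm

SWE = snow depth / ratio = 67.2 cm / 19 = 3.537 cm = 35.4 mm.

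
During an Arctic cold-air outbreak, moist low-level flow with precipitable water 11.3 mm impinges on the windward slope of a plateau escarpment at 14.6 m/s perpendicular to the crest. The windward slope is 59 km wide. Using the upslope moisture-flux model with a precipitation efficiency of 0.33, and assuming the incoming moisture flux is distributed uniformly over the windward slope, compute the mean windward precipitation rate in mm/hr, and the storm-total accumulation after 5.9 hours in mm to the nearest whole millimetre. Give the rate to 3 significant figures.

R ≈ 3.32 mm/hr; total ≈ 20 mm

Incoming column moisture flux per unit ridge length: F = V × PW = 14.6 × 11.3 = 164.98 mm·m/s.
Spread over the 59 km slope with efficiency ε = 0.33: R = ε·F/W = 0.33 × 164.98 / 59000 m = 9.228e-04 mm/s.
R = 9.228e-04 × 3600 = 3.32 mm/hr.
Over 5.9 h: total = 3.32 × 5.9 = 19.588 ≈ 20 mm.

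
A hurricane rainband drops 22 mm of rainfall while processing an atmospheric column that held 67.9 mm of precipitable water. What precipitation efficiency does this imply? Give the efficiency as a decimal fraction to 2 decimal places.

ε ≈ 0.32

ε = rainfall / PW = 22 / 67.9 = 0.32.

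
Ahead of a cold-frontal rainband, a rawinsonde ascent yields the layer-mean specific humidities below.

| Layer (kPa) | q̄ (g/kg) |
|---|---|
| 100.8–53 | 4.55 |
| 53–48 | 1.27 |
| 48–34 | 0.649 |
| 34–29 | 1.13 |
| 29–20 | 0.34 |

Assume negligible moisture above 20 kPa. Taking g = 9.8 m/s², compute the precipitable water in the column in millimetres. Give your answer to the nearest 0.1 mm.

Precipitable water is the column-integrated vapour mass per unit area: PW = (1/g) Σ q̄ Δp, with q in kg/kg and Δp in Pa (1 kg/m² of water = 1 mm).
Layer 100.8–53 kPa: Δp = 478 hPa = 47800 Pa, q̄ = 0.00455 kg/kg → 0.00455 × 47800 / 9.8 = 22.19 mm
Layer 53–48 kPa: Δp = 50 hPa = 5000 Pa, q̄ = 0.00127 kg/kg → 0.00127 × 5000 / 9.8 = 0.65 mm
Layer 48–34 kPa: Δp = 140 hPa = 14000 Pa, q̄ = 0.000649 kg/kg → 0.000649 × 14000 / 9.8 = 0.93 mm
Layer 34–29 kPa: Δp = 50 hPa = 5000 Pa, q̄ = 0.00113 kg/kg → 0.00113 × 5000 / 9.8 = 0.58 mm
Layer 29–20 kPa: Δp = 90 hPa = 9000 Pa, q̄ = 0.00034 kg/kg → 0.00034 × 9000 / 9.8 = 0.31 mm
PW = 22.19 + 0.65 + 0.93 + 0.58 + 0.31 = 24.66 ≈ 24.7 mm.

PW ≈ 24.7 mm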